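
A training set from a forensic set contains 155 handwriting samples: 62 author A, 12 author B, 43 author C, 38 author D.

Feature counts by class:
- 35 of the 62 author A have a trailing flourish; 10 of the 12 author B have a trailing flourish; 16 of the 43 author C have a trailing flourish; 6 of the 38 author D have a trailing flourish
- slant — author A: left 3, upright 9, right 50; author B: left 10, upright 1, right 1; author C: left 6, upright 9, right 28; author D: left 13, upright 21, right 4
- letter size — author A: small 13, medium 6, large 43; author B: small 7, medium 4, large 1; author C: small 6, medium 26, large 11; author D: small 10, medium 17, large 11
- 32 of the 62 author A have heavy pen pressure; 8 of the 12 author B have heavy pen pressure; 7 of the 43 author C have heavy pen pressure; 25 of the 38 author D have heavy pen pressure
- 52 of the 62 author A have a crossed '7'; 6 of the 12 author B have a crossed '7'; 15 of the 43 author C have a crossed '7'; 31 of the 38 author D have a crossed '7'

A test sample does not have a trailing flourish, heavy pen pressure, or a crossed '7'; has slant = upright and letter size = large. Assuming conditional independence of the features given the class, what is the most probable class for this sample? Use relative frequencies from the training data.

author A: (62/155) × (27/62) × (9/62) × (43/62) × (30/62) × (10/62) ≈ 0.00136867
author B: (12/155) × (2/12) × (1/12) × (1/12) × (4/12) × (6/12) ≈ 0.0000149343
author C: (43/155) × (27/43) × (9/43) × (11/43) × (36/43) × (28/43) ≈ 0.00508457
author D: (38/155) × (32/38) × (21/38) × (11/38) × (13/38) × (7/38) ≈ 0.00208131
Highest score → author C.

author C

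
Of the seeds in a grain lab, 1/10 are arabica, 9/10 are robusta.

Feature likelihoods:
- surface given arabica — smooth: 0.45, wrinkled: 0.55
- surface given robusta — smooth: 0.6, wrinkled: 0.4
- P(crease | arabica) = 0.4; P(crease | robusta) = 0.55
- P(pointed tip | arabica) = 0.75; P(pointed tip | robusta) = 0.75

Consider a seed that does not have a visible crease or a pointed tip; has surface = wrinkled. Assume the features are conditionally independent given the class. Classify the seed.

arabica: 0.1 × 0.55 × (1−0.4) × (1−0.75) = 0.00825
robusta: 0.9 × 0.4 × (1−0.55) × (1−0.75) = 0.0405
Highest score → robusta.

robusta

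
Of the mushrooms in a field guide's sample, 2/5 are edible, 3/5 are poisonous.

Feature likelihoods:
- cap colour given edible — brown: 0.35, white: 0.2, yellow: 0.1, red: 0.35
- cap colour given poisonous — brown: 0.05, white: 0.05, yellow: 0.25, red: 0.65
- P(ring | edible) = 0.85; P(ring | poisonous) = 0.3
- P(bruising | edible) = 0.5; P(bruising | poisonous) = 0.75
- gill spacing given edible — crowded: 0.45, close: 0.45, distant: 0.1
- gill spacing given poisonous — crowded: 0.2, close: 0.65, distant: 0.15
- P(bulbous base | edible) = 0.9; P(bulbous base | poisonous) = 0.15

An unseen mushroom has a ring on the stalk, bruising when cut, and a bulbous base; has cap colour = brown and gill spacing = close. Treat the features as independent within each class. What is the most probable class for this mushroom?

edible: 0.4 × 0.35 × 0.85 × 0.5 × 0.45 × 0.9 = 0.0240975
poisonous: 0.6 × 0.05 × 0.3 × 0.75 × 0.65 × 0.15 = 0.000658125
Highest score → edible.

edible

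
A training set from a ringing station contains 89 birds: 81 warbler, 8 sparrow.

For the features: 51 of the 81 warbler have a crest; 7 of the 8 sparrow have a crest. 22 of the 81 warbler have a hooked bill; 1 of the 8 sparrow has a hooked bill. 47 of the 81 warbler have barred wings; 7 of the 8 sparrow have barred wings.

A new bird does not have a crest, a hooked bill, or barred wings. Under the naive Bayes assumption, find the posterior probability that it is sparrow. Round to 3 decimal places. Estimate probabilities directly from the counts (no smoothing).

0.012

warbler: (81/89) × (30/81) × (59/81) × (34/81) ≈ 0.10306
sparrow: (8/89) × (1/8) × (7/8) × (1/8) ≈ 0.00122893
P(sparrow | x) = 0.00122893 / 0.10428893 ≈ 0.012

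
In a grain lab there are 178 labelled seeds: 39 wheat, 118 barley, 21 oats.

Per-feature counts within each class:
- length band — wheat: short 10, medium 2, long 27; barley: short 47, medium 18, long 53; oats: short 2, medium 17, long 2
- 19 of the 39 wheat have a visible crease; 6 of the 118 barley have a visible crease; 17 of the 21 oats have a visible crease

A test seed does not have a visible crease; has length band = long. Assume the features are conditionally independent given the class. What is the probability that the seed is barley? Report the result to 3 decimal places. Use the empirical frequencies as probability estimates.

wheat: (39/178) × (27/39) × (20/39) ≈ 0.0777874
barley: (118/178) × (53/118) × (112/118) ≈ 0.282613
oats: (21/178) × (2/21) × (4/21) ≈ 0.00214018
P(barley | x) = 0.282613 / 0.36254058 ≈ 0.780

0.780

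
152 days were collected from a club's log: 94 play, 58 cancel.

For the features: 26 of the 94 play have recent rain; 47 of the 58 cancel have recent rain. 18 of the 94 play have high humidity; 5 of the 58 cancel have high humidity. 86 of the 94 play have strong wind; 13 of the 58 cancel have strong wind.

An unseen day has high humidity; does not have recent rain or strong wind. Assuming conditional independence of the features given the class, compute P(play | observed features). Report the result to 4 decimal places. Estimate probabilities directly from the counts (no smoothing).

0.6010

play: (94/152) × (68/94) × (18/94) × (8/94) ≈ 0.00729075
cancel: (58/152) × (11/58) × (5/58) × (45/58) ≈ 0.00484034
P(play | x) = 0.00729075 / 0.01213109 ≈ 0.6010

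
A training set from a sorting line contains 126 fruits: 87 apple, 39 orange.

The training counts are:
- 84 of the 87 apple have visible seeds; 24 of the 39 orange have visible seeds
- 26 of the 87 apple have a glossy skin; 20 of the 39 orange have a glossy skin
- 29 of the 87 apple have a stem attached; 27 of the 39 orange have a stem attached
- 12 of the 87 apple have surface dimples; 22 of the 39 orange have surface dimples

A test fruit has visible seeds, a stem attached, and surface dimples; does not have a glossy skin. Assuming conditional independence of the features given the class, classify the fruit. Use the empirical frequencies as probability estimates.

orange

apple: (87/126) × (84/87) × (61/87) × (29/87) × (12/87) ≈ 0.0214912
orange: (39/126) × (24/39) × (19/39) × (27/39) × (22/39) ≈ 0.0362399
Highest score → orange.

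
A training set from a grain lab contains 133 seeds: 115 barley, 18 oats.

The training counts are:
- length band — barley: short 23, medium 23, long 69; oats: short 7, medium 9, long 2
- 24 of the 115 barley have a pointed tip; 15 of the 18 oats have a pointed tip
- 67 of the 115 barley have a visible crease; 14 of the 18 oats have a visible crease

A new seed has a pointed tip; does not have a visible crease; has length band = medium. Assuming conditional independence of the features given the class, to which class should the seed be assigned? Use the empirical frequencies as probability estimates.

barley: (115/133) × (23/115) × (24/115) × (48/115) ≈ 0.0150637
oats: (18/133) × (9/18) × (15/18) × (4/18) ≈ 0.0125313
Highest score → barley.

barley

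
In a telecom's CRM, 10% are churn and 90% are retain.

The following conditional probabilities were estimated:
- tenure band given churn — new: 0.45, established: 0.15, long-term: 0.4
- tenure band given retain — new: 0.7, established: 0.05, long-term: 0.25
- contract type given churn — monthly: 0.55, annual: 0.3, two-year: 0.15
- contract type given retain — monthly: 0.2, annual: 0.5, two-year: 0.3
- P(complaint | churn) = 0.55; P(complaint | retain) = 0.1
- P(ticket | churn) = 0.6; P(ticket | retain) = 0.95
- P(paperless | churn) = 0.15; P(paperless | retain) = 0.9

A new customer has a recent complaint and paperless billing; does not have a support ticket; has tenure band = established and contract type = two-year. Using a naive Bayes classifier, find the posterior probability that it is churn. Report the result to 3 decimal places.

churn: 0.1 × 0.15 × 0.15 × 0.55 × (1−0.6) × 0.15 = 0.00007425
retain: 0.9 × 0.05 × 0.3 × 0.1 × (1−0.95) × 0.9 = 0.00006075
P(churn | x) = 0.00007425 / 0.000135 ≈ 0.550

0.550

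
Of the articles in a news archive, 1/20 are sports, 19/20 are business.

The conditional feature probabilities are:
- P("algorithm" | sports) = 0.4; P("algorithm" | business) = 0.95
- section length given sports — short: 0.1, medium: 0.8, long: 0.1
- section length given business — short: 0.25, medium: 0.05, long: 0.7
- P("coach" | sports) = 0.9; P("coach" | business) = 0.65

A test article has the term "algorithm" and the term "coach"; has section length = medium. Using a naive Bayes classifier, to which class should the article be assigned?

business

sports: 0.05 × 0.4 × 0.8 × 0.9 = 0.0144
business: 0.95 × 0.95 × 0.05 × 0.65 = 0.02933125
Highest score → business.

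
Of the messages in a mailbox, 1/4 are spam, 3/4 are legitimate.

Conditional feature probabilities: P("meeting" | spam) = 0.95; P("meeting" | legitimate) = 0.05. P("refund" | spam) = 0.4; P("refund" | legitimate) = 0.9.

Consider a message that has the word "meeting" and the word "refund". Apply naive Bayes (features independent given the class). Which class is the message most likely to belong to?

spam

spam: 0.25 × 0.95 × 0.4 = 0.095
legitimate: 0.75 × 0.05 × 0.9 = 0.03375
Highest score → spam.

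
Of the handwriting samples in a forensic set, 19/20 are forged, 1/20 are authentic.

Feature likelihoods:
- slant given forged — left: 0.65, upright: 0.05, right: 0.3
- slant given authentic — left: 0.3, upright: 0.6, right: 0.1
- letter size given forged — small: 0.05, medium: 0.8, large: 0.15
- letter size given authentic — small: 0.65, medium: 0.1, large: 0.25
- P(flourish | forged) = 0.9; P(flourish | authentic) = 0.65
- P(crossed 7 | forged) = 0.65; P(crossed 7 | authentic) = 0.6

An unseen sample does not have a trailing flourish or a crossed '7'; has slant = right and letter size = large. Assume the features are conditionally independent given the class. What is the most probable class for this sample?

forged

forged: 0.95 × 0.3 × 0.15 × (1−0.9) × (1−0.65) = 0.00149625
authentic: 0.05 × 0.1 × 0.25 × (1−0.65) × (1−0.6) = 0.000175
Highest score → forged.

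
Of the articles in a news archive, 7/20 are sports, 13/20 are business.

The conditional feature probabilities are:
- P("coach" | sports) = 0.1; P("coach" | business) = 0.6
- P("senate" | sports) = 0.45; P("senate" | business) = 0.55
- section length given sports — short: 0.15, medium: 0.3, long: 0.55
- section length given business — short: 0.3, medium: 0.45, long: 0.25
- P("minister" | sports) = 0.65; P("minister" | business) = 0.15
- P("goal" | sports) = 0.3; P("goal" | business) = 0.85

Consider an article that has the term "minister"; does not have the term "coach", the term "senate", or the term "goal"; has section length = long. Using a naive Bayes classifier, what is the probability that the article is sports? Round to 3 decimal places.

0.985

sports: 0.35 × (1−0.1) × (1−0.45) × 0.55 × 0.65 × (1−0.3) = 0.0433558125
business: 0.65 × (1−0.6) × (1−0.55) × 0.25 × 0.15 × (1−0.85) = 0.000658125
P(sports | x) = 0.0433558125 / 0.0440139375 ≈ 0.985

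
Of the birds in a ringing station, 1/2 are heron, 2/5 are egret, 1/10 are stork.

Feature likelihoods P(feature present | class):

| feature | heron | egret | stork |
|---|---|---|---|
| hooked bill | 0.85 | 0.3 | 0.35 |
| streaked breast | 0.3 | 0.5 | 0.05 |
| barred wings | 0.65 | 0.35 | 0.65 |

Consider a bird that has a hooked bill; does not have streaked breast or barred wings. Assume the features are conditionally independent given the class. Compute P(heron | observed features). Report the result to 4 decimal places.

heron: 0.5 × 0.85 × (1−0.3) × (1−0.65) = 0.104125
egret: 0.4 × 0.3 × (1−0.5) × (1−0.35) = 0.039
stork: 0.1 × 0.35 × (1−0.05) × (1−0.65) = 0.0116375
P(heron | x) = 0.104125 / 0.1547625 ≈ 0.6728

0.6728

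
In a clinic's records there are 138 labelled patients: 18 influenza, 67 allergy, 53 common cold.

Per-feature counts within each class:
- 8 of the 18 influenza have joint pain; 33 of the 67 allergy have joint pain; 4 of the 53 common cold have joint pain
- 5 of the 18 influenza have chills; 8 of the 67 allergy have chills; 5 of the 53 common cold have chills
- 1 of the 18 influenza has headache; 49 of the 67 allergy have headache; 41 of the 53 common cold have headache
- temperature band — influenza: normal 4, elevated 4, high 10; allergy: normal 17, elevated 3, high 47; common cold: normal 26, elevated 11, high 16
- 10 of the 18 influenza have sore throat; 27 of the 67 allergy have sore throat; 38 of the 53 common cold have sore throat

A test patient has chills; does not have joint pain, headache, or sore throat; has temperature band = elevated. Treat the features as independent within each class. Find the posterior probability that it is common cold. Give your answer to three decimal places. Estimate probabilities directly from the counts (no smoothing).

influenza: (18/138) × (10/18) × (5/18) × (17/18) × (4/18) × (8/18) ≈ 0.00187759
allergy: (67/138) × (34/67) × (8/67) × (18/67) × (3/67) × (40/67) ≈ 0.000211273
common cold: (53/138) × (49/53) × (5/53) × (12/53) × (11/53) × (15/53) ≈ 0.000445501
P(common cold | x) = 0.000445501 / 0.002534364 ≈ 0.176

0.176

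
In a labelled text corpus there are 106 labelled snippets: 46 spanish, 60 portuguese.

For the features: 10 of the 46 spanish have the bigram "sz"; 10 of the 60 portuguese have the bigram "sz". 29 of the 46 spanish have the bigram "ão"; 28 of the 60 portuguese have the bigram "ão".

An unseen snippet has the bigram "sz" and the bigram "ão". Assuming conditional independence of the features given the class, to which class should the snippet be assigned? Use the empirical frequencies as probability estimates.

spanish

spanish: (46/106) × (10/46) × (29/46) ≈ 0.059475
portuguese: (60/106) × (10/60) × (28/60) ≈ 0.0440252
Highest score → spanish.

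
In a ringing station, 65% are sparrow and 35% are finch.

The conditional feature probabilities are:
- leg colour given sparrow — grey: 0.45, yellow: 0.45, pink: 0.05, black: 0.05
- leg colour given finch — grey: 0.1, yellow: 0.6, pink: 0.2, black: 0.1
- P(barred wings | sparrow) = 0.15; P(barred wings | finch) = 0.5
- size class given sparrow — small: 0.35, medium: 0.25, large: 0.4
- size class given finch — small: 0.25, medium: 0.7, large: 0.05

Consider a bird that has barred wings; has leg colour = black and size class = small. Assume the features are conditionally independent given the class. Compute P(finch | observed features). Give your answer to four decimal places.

sparrow: 0.65 × 0.05 × 0.15 × 0.35 = 0.00170625
finch: 0.35 × 0.1 × 0.5 × 0.25 = 0.004375
P(finch | x) = 0.004375 / 0.00608125 ≈ 0.7194

0.7194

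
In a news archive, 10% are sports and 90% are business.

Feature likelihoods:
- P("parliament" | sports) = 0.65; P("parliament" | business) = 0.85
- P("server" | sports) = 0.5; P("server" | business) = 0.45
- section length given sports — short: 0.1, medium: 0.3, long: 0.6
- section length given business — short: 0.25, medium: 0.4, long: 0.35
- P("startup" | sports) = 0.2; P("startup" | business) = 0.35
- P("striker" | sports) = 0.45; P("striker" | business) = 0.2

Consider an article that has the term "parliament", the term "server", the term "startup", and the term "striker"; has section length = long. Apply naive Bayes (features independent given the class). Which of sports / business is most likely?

sports: 0.1 × 0.65 × 0.5 × 0.6 × 0.2 × 0.45 = 0.001755
business: 0.9 × 0.85 × 0.45 × 0.35 × 0.35 × 0.2 = 0.008434125
Highest score → business.

business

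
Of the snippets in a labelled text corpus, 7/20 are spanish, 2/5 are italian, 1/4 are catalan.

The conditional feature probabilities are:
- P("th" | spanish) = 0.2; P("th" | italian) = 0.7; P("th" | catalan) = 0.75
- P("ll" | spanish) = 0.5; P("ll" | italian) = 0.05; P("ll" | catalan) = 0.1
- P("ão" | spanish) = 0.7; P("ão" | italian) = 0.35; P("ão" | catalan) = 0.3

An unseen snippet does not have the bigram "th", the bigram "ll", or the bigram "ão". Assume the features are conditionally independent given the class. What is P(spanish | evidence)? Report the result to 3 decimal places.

spanish: 0.35 × (1−0.2) × (1−0.5) × (1−0.7) = 0.042
italian: 0.4 × (1−0.7) × (1−0.05) × (1−0.35) = 0.0741
catalan: 0.25 × (1−0.75) × (1−0.1) × (1−0.3) = 0.039375
P(spanish | x) = 0.042 / 0.155475 ≈ 0.270

0.270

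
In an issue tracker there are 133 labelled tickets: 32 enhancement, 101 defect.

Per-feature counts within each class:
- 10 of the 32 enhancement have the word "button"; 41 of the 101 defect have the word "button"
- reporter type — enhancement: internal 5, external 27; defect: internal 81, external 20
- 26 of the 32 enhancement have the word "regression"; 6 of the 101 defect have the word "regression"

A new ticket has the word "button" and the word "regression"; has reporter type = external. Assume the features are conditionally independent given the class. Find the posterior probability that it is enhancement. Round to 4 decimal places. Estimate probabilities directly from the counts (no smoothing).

enhancement: (32/133) × (10/32) × (27/32) × (26/32) ≈ 0.0515449
defect: (101/133) × (41/101) × (20/101) × (6/101) ≈ 0.00362636
P(enhancement | x) = 0.0515449 / 0.05517126 ≈ 0.9343

0.9343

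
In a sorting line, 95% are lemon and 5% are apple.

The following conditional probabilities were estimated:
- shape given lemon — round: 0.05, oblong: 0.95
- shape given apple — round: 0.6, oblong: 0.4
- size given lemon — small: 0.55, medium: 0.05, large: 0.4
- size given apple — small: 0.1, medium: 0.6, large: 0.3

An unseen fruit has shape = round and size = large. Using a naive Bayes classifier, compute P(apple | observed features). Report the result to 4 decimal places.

0.3214

lemon: 0.95 × 0.05 × 0.4 = 0.019
apple: 0.05 × 0.6 × 0.3 = 0.009
P(apple | x) = 0.009 / 0.028 ≈ 0.3214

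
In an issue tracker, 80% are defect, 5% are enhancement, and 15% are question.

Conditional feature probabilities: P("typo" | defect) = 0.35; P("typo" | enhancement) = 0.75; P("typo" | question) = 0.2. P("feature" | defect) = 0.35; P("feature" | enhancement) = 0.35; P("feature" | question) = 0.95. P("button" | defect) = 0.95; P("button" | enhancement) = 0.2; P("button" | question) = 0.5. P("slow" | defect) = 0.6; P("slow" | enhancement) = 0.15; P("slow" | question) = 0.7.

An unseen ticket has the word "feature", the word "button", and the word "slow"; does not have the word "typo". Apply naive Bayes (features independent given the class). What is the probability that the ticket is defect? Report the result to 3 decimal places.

defect: 0.8 × (1−0.35) × 0.35 × 0.95 × 0.6 = 0.10374
enhancement: 0.05 × (1−0.75) × 0.35 × 0.2 × 0.15 = 0.00013125
question: 0.15 × (1−0.2) × 0.95 × 0.5 × 0.7 = 0.0399
P(defect | x) = 0.10374 / 0.14377125 ≈ 0.722

0.722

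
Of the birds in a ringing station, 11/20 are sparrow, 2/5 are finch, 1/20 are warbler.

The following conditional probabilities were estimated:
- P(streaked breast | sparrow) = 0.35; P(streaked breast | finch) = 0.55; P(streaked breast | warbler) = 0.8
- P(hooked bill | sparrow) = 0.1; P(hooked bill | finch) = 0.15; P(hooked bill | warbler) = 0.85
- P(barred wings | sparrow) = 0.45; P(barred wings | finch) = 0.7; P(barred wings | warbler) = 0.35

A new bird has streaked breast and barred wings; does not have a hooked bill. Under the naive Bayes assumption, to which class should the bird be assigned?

finch

sparrow: 0.55 × 0.35 × (1−0.1) × 0.45 = 0.0779625
finch: 0.4 × 0.55 × (1−0.15) × 0.7 = 0.1309
warbler: 0.05 × 0.8 × (1−0.85) × 0.35 = 0.0021
Highest score → finch.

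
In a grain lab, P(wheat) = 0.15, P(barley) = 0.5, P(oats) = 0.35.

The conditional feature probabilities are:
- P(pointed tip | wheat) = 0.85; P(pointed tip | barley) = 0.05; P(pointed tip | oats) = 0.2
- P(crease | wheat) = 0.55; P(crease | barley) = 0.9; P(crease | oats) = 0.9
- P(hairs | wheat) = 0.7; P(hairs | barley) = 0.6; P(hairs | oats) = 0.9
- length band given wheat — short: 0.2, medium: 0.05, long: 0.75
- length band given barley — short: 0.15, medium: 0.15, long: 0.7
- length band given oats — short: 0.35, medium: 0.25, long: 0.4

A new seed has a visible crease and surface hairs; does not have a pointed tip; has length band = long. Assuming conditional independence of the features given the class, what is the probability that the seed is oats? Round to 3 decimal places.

wheat: 0.15 × (1−0.85) × 0.55 × 0.7 × 0.75 = 0.006496875
barley: 0.5 × (1−0.05) × 0.9 × 0.6 × 0.7 = 0.17955
oats: 0.35 × (1−0.2) × 0.9 × 0.9 × 0.4 = 0.09072
P(oats | x) = 0.09072 / 0.276766875 ≈ 0.328

0.328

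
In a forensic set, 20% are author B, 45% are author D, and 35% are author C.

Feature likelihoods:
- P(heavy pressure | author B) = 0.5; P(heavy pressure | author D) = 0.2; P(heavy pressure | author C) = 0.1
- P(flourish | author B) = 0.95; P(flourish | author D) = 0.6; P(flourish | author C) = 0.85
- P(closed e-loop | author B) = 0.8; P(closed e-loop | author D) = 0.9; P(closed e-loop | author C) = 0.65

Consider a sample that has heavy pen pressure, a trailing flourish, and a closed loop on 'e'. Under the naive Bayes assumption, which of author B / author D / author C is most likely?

author B: 0.2 × 0.5 × 0.95 × 0.8 = 0.076
author D: 0.45 × 0.2 × 0.6 × 0.9 = 0.0486
author C: 0.35 × 0.1 × 0.85 × 0.65 = 0.0193375
Highest score → author B.

author B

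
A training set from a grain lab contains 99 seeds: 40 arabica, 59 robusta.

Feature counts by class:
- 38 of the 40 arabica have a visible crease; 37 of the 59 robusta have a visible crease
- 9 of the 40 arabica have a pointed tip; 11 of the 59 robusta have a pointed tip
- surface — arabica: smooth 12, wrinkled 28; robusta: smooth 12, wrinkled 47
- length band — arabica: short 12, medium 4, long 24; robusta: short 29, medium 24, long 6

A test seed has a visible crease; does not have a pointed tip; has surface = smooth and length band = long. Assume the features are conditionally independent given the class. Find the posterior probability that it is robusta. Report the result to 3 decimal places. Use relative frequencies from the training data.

0.105

arabica: (40/99) × (38/40) × (31/40) × (12/40) × (24/40) ≈ 0.0535455
robusta: (59/99) × (37/59) × (48/59) × (12/59) × (6/59) ≈ 0.00628904
P(robusta | x) = 0.00628904 / 0.05983454 ≈ 0.105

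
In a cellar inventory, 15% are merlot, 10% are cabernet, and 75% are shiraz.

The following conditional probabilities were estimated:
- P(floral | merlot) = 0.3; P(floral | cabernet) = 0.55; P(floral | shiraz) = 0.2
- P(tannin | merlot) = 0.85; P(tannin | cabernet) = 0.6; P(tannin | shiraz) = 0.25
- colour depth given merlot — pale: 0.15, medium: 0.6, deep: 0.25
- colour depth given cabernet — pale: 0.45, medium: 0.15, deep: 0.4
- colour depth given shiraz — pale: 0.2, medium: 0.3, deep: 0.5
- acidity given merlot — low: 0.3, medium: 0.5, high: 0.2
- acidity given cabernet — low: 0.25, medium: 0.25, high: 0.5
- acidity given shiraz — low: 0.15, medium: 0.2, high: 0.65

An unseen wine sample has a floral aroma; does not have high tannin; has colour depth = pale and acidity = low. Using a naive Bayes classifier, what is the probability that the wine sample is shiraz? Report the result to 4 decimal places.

merlot: 0.15 × 0.3 × (1−0.85) × 0.15 × 0.3 = 0.00030375
cabernet: 0.1 × 0.55 × (1−0.6) × 0.45 × 0.25 = 0.002475
shiraz: 0.75 × 0.2 × (1−0.25) × 0.2 × 0.15 = 0.003375
P(shiraz | x) = 0.003375 / 0.00615375 ≈ 0.5484

0.5484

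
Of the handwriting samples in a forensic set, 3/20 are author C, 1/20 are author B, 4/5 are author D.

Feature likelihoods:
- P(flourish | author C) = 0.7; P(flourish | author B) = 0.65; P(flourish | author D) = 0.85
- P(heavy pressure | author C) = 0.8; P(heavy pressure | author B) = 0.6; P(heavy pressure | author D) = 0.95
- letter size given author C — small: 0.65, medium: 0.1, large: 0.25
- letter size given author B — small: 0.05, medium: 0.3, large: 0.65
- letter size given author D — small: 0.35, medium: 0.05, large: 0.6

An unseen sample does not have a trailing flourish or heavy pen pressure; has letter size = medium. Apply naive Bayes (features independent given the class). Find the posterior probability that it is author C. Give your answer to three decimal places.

0.273

author C: 0.15 × (1−0.7) × (1−0.8) × 0.1 = 0.0009
author B: 0.05 × (1−0.65) × (1−0.6) × 0.3 = 0.0021
author D: 0.8 × (1−0.85) × (1−0.95) × 0.05 = 0.0003
P(author C | x) = 0.0009 / 0.0033 ≈ 0.273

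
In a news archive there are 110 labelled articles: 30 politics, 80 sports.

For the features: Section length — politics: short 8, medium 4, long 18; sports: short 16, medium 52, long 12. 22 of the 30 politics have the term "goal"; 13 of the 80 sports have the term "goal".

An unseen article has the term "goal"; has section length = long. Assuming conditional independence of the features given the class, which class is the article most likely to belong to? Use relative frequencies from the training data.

politics: (30/110) × (18/30) × (22/30) = 0.12
sports: (80/110) × (12/80) × (13/80) ≈ 0.0177273
Highest score → politics.

politics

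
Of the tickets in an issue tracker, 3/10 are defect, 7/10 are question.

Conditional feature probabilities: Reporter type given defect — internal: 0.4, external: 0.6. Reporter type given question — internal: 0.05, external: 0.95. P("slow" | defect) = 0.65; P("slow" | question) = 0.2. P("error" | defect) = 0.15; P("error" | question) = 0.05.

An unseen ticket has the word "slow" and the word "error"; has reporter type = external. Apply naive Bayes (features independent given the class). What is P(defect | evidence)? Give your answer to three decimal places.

defect: 0.3 × 0.6 × 0.65 × 0.15 = 0.01755
question: 0.7 × 0.95 × 0.2 × 0.05 = 0.00665
P(defect | x) = 0.01755 / 0.0242 ≈ 0.725

0.725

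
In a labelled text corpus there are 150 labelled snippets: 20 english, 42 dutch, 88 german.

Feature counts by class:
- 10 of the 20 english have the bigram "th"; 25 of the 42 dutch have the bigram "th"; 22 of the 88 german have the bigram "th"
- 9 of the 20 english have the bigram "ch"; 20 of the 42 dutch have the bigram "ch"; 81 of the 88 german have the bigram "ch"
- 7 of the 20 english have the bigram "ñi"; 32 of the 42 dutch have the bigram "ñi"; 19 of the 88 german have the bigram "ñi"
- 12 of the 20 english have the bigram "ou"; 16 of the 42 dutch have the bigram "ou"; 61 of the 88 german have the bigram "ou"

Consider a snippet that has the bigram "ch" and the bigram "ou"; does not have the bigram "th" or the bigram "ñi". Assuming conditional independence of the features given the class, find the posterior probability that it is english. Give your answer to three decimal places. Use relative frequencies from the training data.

english: (20/150) × (10/20) × (9/20) × (13/20) × (12/20) = 0.0117
dutch: (42/150) × (17/42) × (20/42) × (10/42) × (16/42) ≈ 0.00489508
german: (88/150) × (66/88) × (81/88) × (69/88) × (61/88) ≈ 0.220125
P(english | x) = 0.0117 / 0.23672008 ≈ 0.049

0.049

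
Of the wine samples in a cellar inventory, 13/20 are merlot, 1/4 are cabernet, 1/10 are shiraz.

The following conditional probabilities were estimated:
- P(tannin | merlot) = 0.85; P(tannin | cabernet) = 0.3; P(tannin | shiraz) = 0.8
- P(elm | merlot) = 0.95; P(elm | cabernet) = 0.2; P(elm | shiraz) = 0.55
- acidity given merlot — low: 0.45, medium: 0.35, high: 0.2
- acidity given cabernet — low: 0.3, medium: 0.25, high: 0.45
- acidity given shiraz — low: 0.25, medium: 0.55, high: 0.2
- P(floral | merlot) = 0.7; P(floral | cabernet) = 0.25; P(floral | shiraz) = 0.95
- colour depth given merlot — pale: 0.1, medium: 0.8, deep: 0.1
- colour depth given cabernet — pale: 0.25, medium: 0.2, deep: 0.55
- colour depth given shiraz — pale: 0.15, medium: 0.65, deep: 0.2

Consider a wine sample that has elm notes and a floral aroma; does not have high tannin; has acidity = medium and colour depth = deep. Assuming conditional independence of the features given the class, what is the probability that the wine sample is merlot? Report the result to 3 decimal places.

0.491

merlot: 0.65 × (1−0.85) × 0.95 × 0.35 × 0.7 × 0.1 = 0.0022693125
cabernet: 0.25 × (1−0.3) × 0.2 × 0.25 × 0.25 × 0.55 = 0.001203125
shiraz: 0.1 × (1−0.8) × 0.55 × 0.55 × 0.95 × 0.2 = 0.0011495
P(merlot | x) = 0.0022693125 / 0.0046219375 ≈ 0.491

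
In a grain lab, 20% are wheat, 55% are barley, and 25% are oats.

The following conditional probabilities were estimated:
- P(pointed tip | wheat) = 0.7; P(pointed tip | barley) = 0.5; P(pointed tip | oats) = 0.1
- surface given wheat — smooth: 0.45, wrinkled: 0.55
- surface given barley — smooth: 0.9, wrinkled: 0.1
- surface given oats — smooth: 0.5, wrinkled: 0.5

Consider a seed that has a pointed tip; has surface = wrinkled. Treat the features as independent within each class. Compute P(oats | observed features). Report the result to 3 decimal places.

wheat: 0.2 × 0.7 × 0.55 = 0.077
barley: 0.55 × 0.5 × 0.1 = 0.0275
oats: 0.25 × 0.1 × 0.5 = 0.0125
P(oats | x) = 0.0125 / 0.117 ≈ 0.107

0.107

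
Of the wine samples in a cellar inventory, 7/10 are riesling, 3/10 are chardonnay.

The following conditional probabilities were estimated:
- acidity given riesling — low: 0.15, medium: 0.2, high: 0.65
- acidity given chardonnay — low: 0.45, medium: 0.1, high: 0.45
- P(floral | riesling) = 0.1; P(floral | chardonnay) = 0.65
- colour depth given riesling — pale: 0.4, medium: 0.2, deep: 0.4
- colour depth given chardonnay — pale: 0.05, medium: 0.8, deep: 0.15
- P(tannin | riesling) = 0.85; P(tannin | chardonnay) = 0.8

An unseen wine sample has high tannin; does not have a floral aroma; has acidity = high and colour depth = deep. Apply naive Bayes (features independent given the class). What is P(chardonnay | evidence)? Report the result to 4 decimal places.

riesling: 0.7 × 0.65 × (1−0.1) × 0.4 × 0.85 = 0.13923
chardonnay: 0.3 × 0.45 × (1−0.65) × 0.15 × 0.8 = 0.00567
P(chardonnay | x) = 0.00567 / 0.1449 ≈ 0.0391

0.0391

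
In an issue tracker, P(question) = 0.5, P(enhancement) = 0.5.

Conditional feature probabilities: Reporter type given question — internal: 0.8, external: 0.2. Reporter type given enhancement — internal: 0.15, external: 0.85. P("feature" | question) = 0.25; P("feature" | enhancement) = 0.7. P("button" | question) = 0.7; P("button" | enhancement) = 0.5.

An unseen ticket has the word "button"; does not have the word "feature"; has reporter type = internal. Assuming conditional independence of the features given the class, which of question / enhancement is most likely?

question

question: 0.5 × 0.8 × (1−0.25) × 0.7 = 0.21
enhancement: 0.5 × 0.15 × (1−0.7) × 0.5 = 0.01125
Highest score → question.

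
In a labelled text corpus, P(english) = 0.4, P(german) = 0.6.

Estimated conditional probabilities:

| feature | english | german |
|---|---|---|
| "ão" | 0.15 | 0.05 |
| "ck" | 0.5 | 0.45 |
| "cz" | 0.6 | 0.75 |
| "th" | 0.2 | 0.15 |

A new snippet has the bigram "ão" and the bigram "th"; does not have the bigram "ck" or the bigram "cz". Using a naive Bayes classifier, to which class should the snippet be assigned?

english: 0.4 × 0.15 × (1−0.5) × (1−0.6) × 0.2 = 0.0024
german: 0.6 × 0.05 × (1−0.45) × (1−0.75) × 0.15 = 0.00061875
Highest score → english.

english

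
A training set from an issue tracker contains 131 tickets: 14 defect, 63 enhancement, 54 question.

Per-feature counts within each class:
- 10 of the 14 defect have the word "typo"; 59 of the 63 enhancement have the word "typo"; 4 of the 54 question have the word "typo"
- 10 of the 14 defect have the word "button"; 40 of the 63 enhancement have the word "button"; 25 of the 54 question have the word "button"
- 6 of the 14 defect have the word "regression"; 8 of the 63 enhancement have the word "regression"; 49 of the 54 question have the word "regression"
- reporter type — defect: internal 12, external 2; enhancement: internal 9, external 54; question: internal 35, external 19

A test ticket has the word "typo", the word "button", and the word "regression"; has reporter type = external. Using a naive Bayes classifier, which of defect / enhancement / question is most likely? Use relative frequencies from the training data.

defect: (14/131) × (10/14) × (10/14) × (6/14) × (2/14) ≈ 0.0033383
enhancement: (63/131) × (59/63) × (40/63) × (8/63) × (54/63) ≈ 0.0311245
question: (54/131) × (4/54) × (25/54) × (49/54) × (19/54) ≈ 0.00451333
Highest score → enhancement.

enhancement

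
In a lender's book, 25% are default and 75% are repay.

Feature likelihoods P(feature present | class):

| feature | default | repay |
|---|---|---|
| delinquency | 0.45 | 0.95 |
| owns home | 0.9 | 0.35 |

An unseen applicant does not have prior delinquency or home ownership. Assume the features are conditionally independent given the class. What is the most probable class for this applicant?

repay

default: 0.25 × (1−0.45) × (1−0.9) = 0.01375
repay: 0.75 × (1−0.95) × (1−0.35) = 0.024375
Highest score → repay.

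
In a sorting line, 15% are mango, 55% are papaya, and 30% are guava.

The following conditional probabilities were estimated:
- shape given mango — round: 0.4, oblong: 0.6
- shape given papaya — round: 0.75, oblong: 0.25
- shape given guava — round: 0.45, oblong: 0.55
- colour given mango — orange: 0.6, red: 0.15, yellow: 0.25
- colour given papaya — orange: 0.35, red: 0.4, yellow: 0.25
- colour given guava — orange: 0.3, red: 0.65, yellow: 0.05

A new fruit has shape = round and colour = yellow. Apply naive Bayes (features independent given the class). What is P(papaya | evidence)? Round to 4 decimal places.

0.8258

mango: 0.15 × 0.4 × 0.25 = 0.015
papaya: 0.55 × 0.75 × 0.25 = 0.103125
guava: 0.3 × 0.45 × 0.05 = 0.00675
P(papaya | x) = 0.103125 / 0.124875 ≈ 0.8258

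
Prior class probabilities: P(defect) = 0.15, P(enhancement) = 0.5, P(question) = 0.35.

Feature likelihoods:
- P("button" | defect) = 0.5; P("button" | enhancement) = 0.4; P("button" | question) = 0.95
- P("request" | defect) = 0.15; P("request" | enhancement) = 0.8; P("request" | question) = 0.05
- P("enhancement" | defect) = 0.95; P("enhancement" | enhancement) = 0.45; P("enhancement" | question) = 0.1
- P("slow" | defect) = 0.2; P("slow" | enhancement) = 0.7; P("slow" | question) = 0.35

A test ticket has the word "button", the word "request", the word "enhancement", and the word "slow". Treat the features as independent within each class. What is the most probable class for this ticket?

defect: 0.15 × 0.5 × 0.15 × 0.95 × 0.2 = 0.0021375
enhancement: 0.5 × 0.4 × 0.8 × 0.45 × 0.7 = 0.0504
question: 0.35 × 0.95 × 0.05 × 0.1 × 0.35 = 0.000581875
Highest score → enhancement.

enhancement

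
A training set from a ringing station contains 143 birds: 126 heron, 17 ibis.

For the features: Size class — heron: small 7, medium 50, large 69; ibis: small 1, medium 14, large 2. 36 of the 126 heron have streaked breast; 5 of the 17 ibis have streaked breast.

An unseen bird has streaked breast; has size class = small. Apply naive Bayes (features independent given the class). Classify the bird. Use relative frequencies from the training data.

heron: (126/143) × (7/126) × (36/126) ≈ 0.013986
ibis: (17/143) × (1/17) × (5/17) ≈ 0.00205677
Highest score → heron.

heron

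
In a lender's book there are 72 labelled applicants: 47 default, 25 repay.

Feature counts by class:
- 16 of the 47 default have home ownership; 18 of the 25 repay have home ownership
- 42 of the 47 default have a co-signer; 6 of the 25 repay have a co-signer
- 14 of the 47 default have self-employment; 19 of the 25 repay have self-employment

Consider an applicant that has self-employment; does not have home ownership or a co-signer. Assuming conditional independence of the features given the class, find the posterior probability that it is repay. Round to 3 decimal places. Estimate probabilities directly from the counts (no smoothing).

default: (47/72) × (31/47) × (5/47) × (14/47) ≈ 0.0136437
repay: (25/72) × (7/25) × (19/25) × (19/25) ≈ 0.0561556
P(repay | x) = 0.0561556 / 0.0697993 ≈ 0.805

0.805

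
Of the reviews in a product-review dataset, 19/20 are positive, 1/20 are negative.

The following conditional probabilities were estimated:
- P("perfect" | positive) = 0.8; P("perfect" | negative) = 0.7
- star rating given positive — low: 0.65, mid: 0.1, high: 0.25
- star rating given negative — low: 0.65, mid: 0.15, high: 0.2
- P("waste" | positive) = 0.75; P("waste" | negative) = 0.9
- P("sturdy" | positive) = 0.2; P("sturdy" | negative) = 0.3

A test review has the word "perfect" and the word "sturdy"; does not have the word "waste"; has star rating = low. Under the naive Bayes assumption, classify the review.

positive: 0.95 × 0.8 × 0.65 × (1−0.75) × 0.2 = 0.0247
negative: 0.05 × 0.7 × 0.65 × (1−0.9) × 0.3 = 0.0006825
Highest score → positive.

positive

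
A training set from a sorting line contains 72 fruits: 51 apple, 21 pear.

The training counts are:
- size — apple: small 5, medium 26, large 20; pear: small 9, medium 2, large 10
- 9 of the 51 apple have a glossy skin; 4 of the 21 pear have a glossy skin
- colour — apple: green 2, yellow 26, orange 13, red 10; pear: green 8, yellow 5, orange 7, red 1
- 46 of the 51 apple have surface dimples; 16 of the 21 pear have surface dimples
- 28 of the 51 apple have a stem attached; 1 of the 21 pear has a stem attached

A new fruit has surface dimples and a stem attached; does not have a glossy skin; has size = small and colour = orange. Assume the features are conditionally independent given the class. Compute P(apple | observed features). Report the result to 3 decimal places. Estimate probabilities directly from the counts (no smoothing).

0.855

apple: (51/72) × (5/51) × (42/51) × (13/51) × (46/51) × (28/51) ≈ 0.0072188
pear: (21/72) × (9/21) × (17/21) × (7/21) × (16/21) × (1/21) ≈ 0.00122377
P(apple | x) = 0.0072188 / 0.00844257 ≈ 0.855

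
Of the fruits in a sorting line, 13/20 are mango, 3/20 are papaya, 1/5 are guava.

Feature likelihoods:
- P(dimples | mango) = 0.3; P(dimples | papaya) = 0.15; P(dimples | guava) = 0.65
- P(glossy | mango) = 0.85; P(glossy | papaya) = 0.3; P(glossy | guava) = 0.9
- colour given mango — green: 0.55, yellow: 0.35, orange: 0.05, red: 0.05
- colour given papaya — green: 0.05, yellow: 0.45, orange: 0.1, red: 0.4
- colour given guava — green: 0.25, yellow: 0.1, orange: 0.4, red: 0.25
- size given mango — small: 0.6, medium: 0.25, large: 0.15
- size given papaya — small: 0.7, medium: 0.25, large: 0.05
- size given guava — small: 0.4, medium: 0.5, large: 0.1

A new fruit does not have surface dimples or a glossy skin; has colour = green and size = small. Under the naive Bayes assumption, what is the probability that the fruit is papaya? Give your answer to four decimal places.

mango: 0.65 × (1−0.3) × (1−0.85) × 0.55 × 0.6 = 0.0225225
papaya: 0.15 × (1−0.15) × (1−0.3) × 0.05 × 0.7 = 0.00312375
guava: 0.2 × (1−0.65) × (1−0.9) × 0.25 × 0.4 = 0.0007
P(papaya | x) = 0.00312375 / 0.02634625 ≈ 0.1186

0.1186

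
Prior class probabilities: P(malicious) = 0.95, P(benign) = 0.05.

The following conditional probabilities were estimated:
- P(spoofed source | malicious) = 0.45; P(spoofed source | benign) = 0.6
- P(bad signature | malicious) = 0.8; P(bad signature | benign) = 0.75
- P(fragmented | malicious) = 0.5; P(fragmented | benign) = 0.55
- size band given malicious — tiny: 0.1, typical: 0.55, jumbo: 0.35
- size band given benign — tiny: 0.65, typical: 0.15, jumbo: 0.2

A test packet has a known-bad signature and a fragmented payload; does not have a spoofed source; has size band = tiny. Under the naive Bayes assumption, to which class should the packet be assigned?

malicious

malicious: 0.95 × (1−0.45) × 0.8 × 0.5 × 0.1 = 0.0209
benign: 0.05 × (1−0.6) × 0.75 × 0.55 × 0.65 = 0.0053625
Highest score → malicious.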